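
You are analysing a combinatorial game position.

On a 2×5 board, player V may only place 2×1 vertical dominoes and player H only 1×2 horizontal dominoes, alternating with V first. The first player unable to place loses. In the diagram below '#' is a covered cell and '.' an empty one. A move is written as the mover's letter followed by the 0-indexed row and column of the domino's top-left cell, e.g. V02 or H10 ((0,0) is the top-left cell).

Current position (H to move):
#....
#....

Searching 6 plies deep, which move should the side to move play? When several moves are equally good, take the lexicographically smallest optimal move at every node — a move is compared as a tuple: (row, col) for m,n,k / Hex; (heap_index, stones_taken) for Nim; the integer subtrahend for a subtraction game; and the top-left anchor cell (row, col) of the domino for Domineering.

[#..../#....] H move#1: H01:-1/###../#...., H02:+1/#.##./#....*, H03:-1/#..##/#...., H11:-1/#..../###.., H12:+1/#..../#.##., H13:-1/#..../#..##
[#.##./#....] V move#2: V01:-1/####./##...*, V04:-1/#.###/#...#
[####./##...] H move#3: H12:-1/####./####., H13:+1/####./##.##*
[####./##.##] end (terminal -1, V#4); searched #..../#.... to 6

H's best at [#..../#....]: H02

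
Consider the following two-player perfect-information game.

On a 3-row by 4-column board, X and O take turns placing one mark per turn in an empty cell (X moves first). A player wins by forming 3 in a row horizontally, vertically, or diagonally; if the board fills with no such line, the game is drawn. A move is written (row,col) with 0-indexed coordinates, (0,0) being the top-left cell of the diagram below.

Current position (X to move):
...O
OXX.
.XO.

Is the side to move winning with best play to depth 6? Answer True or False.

[...O/OXX./.XO.] X move#1: (0,0):+1/X..O/OXX./.XO.*, (0,1):+1/.X.O/OXX./.XO., (0,2):+1/..XO/OXX./.XO., (1,3):+1/...O/OXXX/.XO., (2,0):+1/...O/OXX./XXO., (2,3):+1/...O/OXX./.XOX
[X..O/OXX./.XO.] O move#2: (0,1):-1/XO.O/OXX./.XO.*, (0,2):-1/X.OO/OXX./.XO., (1,3):-1/X..O/OXXO/.XO., (2,0):-1/X..O/OXX./OXO., (2,3):-1/X..O/OXX./.XOO
[XO.O/OXX./.XO.] X move#3: (0,2):+1/XOXO/OXX./.XO.*, (1,3):+1/XO.O/OXXX/.XO., (2,0):-1/XO.O/OXX./XXO., (2,3):-1/XO.O/OXX./.XOX
[XOXO/OXX./.XO.] O move#4: (1,3):-1/XOXO/OXXO/.XO.*, (2,0):-1/XOXO/OXX./OXO., (2,3):-1/XOXO/OXX./.XOO
[XOXO/OXXO/.XO.] X move#5: (2,0):+1/XOXO/OXXO/XXO.*, (2,3):+0/XOXO/OXXO/.XOX
[XOXO/OXXO/XXO.] end (terminal -1, O#6); searched ...O/OXX./.XO. to 6

X winning at [...O/OXX./.XO.]: True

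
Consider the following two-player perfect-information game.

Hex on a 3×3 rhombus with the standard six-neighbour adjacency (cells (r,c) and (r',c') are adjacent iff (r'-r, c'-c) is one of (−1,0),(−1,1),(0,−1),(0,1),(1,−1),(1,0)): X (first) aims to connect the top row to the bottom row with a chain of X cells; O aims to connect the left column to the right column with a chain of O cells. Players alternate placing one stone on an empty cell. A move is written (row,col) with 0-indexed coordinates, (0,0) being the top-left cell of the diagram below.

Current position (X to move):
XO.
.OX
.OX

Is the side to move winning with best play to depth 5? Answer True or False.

X winning at [XO./.OX/.OX]: True

ply 1, X at XO./.OX/.OX | (0,2)=+1→XOX/.OX/.OX*; (1,0)=+1→XO./XOX/.OX; (2,0)=+1→XO./.OX/XOX
ply 2: XOX/.OX/.OX is terminal -1 (O); from XO./.OX/.OX depth 5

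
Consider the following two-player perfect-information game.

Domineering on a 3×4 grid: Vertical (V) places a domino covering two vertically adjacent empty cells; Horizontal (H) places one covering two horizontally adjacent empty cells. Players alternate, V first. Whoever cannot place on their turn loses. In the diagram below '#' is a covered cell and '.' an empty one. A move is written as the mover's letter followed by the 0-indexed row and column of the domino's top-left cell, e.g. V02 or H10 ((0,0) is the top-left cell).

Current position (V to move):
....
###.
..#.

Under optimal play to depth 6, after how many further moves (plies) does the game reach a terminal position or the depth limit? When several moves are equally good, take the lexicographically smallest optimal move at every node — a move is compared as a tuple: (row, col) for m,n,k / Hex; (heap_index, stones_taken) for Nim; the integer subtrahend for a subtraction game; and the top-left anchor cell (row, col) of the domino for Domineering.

[..../###./..#.] V move#1: V03:-1/...#/####/..#.*, V13:-1/..../####/..##
[...#/####/..#.] H move#2: H00:+1/##.#/####/..#.*, H01:+1/.###/####/..#., H20:+1/...#/####/###.
[##.#/####/..#.] end (terminal -1, V#3); searched ..../###./..#. to 6

PV length from [..../###./..#.]: 2 plies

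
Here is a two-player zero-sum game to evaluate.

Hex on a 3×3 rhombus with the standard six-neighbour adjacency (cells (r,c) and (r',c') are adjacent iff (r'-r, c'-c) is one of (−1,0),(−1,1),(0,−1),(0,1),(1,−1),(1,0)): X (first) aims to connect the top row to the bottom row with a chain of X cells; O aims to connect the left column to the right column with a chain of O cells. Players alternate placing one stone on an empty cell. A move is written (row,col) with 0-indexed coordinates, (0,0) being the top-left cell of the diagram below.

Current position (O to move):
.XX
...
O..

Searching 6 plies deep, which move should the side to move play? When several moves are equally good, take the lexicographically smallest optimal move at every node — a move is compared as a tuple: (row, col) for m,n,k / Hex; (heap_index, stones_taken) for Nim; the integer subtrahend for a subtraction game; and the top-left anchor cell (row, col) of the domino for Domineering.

O's best at [.XX/.../O..]: (1,2)

ply 1, O at .XX/.../O.. | (0,0)=-1→OXX/.../O..; (1,0)=-1→.XX/O../O..; (1,1)=-1→.XX/.O./O..; (1,2)=+1→.XX/..O/O..*; (2,1)=+1→.XX/.../OO.; (2,2)=-1→.XX/.../O.O
ply 2, X at .XX/..O/O.. | (0,0)=-1→XXX/..O/O..*; (1,0)=-1→.XX/X.O/O..; (1,1)=-1→.XX/.XO/O..; (2,1)=-1→.XX/..O/OX.; (2,2)=-1→.XX/..O/O.X
ply 3, O at XXX/..O/O.. | (1,0)=+1→XXX/O.O/O..*; (1,1)=+1→XXX/.OO/O..; (2,1)=+1→XXX/..O/OO.; (2,2)=+1→XXX/..O/O.O
ply 4, X at XXX/O.O/O.. | (1,1)=-1→XXX/OXO/O..*; (2,1)=-1→XXX/O.O/OX.; (2,2)=-1→XXX/O.O/O.X
ply 5, O at XXX/OXO/O.. | (2,1)=+1→XXX/OXO/OO.*; (2,2)=-1→XXX/OXO/O.O
ply 6: XXX/OXO/OO. is terminal -1 (X); from .XX/.../O.. depth 6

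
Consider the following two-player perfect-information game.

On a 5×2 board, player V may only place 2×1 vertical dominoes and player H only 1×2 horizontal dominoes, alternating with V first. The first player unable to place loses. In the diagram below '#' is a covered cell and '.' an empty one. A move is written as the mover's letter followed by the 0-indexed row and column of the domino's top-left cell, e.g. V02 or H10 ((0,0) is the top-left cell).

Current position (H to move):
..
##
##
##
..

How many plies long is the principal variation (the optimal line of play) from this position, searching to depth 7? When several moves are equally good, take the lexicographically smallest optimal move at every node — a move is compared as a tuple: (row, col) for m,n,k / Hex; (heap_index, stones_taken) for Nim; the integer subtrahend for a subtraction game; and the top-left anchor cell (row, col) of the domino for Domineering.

[../##/##/##/..] H move#1: H00:+1/##/##/##/##/..*, H40:+1/../##/##/##/##
[##/##/##/##/..] end (terminal -1, V#2); searched ../##/##/##/.. to 7

PV length from [../##/##/##/..]: 1 ply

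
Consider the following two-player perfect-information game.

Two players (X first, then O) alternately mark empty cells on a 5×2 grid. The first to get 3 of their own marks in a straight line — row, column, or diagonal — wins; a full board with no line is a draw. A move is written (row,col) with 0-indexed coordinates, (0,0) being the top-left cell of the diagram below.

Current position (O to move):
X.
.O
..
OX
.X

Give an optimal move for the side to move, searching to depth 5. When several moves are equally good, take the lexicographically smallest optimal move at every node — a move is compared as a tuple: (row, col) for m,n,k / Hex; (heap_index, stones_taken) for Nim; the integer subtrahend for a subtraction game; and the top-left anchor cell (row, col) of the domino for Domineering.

O's best at [X./.O/../OX/.X]: (2,1)

p1 O@[X./.O/../OX/.X]: (0,1)[XO/.O/../OX/.X]-1 (1,0)[X./OO/../OX/.X]-1 (2,0)[X./.O/O./OX/.X]-1 (2,1)[X./.O/.O/OX/.X]+1* (4,0)[X./.O/../OX/OX]-1
p2 X@[X./.O/.O/OX/.X]: (0,1)[XX/.O/.O/OX/.X]-1* (1,0)[X./XO/.O/OX/.X]-1 (2,0)[X./.O/XO/OX/.X]-1 (4,0)[X./.O/.O/OX/XX]-1
p3 O@[XX/.O/.O/OX/.X]: (1,0)[XX/OO/.O/OX/.X]+0 (2,0)[XX/.O/OO/OX/.X]+1* (4,0)[XX/.O/.O/OX/OX]+0
p4 X@[XX/.O/OO/OX/.X]: (1,0)[XX/XO/OO/OX/.X]-1* (4,0)[XX/.O/OO/OX/XX]-1
p5 O@[XX/XO/OO/OX/.X]: (4,0)[XX/XO/OO/OX/OX]+1*
p6 X@[XX/XO/OO/OX/OX] terminal -1; root [X./.O/../OX/.X] d5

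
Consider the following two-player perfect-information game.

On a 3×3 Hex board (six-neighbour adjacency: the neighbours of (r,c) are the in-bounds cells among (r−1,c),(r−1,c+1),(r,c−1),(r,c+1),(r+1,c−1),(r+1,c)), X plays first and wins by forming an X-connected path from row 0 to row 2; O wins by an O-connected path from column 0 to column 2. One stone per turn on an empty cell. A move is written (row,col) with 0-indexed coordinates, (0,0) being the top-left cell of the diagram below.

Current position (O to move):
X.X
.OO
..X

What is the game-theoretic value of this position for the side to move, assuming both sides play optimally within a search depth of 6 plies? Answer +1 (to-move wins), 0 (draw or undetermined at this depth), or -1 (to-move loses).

ply 1, O at X.X/.OO/..X | (0,1)=+1→XOX/.OO/..X*; (1,0)=+1→X.X/OOO/..X; (2,0)=+1→X.X/.OO/O.X; (2,1)=+1→X.X/.OO/.OX
ply 2, X at XOX/.OO/..X | (1,0)=-1→XOX/XOO/..X*; (2,0)=-1→XOX/.OO/X.X; (2,1)=-1→XOX/.OO/.XX
ply 3, O at XOX/XOO/..X | (2,0)=+1→XOX/XOO/O.X*; (2,1)=-1→XOX/XOO/.OX
ply 4: XOX/XOO/O.X is terminal -1 (X); from X.X/.OO/..X depth 6

value(X.X/.OO/..X, O) = +1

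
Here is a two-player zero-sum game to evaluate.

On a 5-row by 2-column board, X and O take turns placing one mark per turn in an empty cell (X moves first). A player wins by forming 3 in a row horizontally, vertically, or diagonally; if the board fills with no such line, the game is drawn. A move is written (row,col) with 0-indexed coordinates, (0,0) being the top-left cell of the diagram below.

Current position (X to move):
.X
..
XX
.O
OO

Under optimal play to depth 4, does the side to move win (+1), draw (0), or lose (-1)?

value(.X/../XX/.O/OO, X) = +1

[.X/../XX/.O/OO] X move#1: (0,0):+1/XX/../XX/.O/OO*, (1,0):+1/.X/X./XX/.O/OO, (1,1):+1/.X/.X/XX/.O/OO, (3,0):+1/.X/../XX/XO/OO
[XX/../XX/.O/OO] O move#2: (1,0):-1/XX/O./XX/.O/OO*, (1,1):-1/XX/.O/XX/.O/OO, (3,0):-1/XX/../XX/OO/OO
[XX/O./XX/.O/OO] X move#3: (1,1):+1/XX/OX/XX/.O/OO*, (3,0):+0/XX/O./XX/XO/OO
[XX/OX/XX/.O/OO] end (terminal -1, O#4); searched .X/../XX/.O/OO to 4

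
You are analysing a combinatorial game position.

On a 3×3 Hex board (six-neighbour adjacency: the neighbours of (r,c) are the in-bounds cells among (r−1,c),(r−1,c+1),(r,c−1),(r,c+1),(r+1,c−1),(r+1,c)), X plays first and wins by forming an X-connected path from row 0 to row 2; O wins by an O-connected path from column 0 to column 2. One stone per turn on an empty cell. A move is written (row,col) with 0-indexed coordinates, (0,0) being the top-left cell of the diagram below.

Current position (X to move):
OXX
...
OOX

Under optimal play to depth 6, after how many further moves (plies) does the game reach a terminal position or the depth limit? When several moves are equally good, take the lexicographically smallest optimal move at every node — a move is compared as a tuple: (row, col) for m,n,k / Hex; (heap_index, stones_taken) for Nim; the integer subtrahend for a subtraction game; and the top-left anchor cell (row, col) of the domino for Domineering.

PV length from [OXX/.../OOX]: 1 ply

ply 1, X at OXX/.../OOX | (1,0)=-1→OXX/X../OOX; (1,1)=-1→OXX/.X./OOX; (1,2)=+1→OXX/..X/OOX*
ply 2: OXX/..X/OOX is terminal -1 (O); from OXX/.../OOX depth 6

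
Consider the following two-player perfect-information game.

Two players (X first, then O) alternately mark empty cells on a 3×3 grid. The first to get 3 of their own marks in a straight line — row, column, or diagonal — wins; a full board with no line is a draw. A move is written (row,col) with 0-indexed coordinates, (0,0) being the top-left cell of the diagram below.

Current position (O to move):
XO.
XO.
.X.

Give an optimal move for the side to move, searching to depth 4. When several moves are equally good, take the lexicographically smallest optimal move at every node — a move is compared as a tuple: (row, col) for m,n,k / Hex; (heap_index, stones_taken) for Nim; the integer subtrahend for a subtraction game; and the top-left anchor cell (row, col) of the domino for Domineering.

ply 1, O at XO./XO./.X. | (0,2)=-1→XOO/XO./.X.; (1,2)=-1→XO./XOO/.X.; (2,0)=+0→XO./XO./OX.*; (2,2)=-1→XO./XO./.XO
ply 2, X at XO./XO./OX. | (0,2)=+0→XOX/XO./OX.*; (1,2)=-1→XO./XOX/OX.; (2,2)=-1→XO./XO./OXX
ply 3, O at XOX/XO./OX. | (1,2)=+0→XOX/XOO/OX.*; (2,2)=+0→XOX/XO./OXO
ply 4, X at XOX/XOO/OX. | (2,2)=+0→XOX/XOO/OXX*
ply 5: XOX/XOO/OXX is terminal +0 (O); from XO./XO./.X. depth 4

O's best at [XO./XO./.X.]: (2,0)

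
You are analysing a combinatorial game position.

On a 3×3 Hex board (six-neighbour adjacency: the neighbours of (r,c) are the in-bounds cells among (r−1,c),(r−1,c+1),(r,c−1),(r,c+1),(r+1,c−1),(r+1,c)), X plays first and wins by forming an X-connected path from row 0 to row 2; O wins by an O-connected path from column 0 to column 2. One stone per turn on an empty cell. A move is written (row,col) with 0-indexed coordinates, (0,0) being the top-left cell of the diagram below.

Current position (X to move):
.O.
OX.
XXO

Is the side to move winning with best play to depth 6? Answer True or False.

X winning at [.O./OX./XXO]: True

ply 1, X at .O./OX./XXO | (0,0)=-1→XO./OX./XXO; (0,2)=+1→.OX/OX./XXO*; (1,2)=-1→.O./OXX/XXO
ply 2: .OX/OX./XXO is terminal -1 (O); from .O./OX./XXO depth 6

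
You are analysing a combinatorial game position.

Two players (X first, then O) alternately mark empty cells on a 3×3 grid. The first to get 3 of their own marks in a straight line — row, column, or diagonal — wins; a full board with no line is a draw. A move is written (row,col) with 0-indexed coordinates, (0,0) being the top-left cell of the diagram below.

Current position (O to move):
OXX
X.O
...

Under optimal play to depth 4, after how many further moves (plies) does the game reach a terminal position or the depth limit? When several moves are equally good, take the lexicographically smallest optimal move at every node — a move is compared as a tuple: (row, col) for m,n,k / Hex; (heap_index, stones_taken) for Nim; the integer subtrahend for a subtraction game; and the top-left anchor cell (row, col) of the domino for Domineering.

PV length from [OXX/X.O/...]: 4 plies

p1 O@[OXX/X.O/...]: (1,1)[OXX/XOO/...]+0* (2,0)[OXX/X.O/O..]+0 (2,1)[OXX/X.O/.O.]+0 (2,2)[OXX/X.O/..O]-1
p2 X@[OXX/XOO/...]: (2,0)[OXX/XOO/X..]-1 (2,1)[OXX/XOO/.X.]-1 (2,2)[OXX/XOO/..X]+0*
p3 O@[OXX/XOO/..X]: (2,0)[OXX/XOO/O.X]+0* (2,1)[OXX/XOO/.OX]+0
p4 X@[OXX/XOO/O.X]: (2,1)[OXX/XOO/OXX]+0*
p5 O@[OXX/XOO/OXX] terminal +0; root [OXX/X.O/...] d4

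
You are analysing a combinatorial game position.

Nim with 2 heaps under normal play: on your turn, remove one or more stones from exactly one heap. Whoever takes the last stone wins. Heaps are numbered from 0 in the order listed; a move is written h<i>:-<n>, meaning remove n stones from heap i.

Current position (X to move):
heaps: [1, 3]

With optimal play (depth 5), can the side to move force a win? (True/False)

X winning at [(1,3)]: True

ply 1, X at (1,3) | h0:-1=-1→(0,3); h1:-1=-1→(1,2); h1:-2=+1→(1,1)*; h1:-3=-1→(1,0)
ply 2, O at (1,1) | h0:-1=-1→(0,1)*; h1:-1=-1→(1,0)
ply 3, X at (0,1) | h1:-1=+1→(0,0)*
ply 4: (0,0) is terminal -1 (O); from (1,3) depth 5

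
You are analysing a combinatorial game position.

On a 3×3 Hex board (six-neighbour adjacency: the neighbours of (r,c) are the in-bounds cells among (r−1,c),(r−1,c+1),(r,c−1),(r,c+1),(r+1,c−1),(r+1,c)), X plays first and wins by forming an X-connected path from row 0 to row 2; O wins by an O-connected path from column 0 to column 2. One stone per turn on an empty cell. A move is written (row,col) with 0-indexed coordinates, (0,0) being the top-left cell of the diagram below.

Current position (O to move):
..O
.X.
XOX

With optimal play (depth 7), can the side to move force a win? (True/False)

[..O/.X./XOX] O move#1: (0,0):-1/O.O/.X./XOX, (0,1):+1/.OO/.X./XOX*, (1,0):-1/..O/OX./XOX, (1,2):-1/..O/.XO/XOX
[.OO/.X./XOX] X move#2: (0,0):-1/XOO/.X./XOX*, (1,0):-1/.OO/XX./XOX, (1,2):-1/.OO/.XX/XOX
[XOO/.X./XOX] O move#3: (1,0):+1/XOO/OX./XOX*, (1,2):-1/XOO/.XO/XOX
[XOO/OX./XOX] end (terminal -1, X#4); searched ..O/.X./XOX to 7

O winning at [..O/.X./XOX]: True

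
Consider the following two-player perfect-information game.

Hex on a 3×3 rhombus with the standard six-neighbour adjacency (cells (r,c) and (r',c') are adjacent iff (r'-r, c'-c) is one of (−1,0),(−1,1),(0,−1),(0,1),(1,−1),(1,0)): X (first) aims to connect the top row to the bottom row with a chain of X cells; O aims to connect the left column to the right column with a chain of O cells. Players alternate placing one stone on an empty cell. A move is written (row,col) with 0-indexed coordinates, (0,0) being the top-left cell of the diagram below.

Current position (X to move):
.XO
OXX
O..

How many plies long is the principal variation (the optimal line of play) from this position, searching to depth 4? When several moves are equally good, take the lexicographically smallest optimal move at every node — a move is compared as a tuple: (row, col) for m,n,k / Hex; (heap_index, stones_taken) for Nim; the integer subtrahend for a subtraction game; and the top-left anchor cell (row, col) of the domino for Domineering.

PV length from [.XO/OXX/O..]: 3 plies

[.XO/OXX/O..] X move#1: (0,0):+1/XXO/OXX/O..*, (2,1):+1/.XO/OXX/OX., (2,2):+1/.XO/OXX/O.X
[XXO/OXX/O..] O move#2: (2,1):-1/XXO/OXX/OO.*, (2,2):-1/XXO/OXX/O.O
[XXO/OXX/OO.] X move#3: (2,2):+1/XXO/OXX/OOX*
[XXO/OXX/OOX] end (terminal -1, O#4); searched .XO/OXX/O.. to 4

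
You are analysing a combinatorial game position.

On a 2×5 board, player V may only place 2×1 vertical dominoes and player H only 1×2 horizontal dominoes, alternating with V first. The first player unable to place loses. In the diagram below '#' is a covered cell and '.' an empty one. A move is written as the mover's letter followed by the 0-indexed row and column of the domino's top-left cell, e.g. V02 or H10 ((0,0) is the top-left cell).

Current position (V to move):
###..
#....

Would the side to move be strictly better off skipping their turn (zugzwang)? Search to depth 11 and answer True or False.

zugzwang(###../#...., V) = False

p1 V@[###../#....]: V03[####./#..#.]+1* V04[###.#/#...#]-1
p2 H@[####./#..#.]: H11[####./####.]-1*
p3 V@[####./####.]: V04[#####/#####]+1*
p4 H@[#####/#####] terminal -1; root [###../#....] d11
pass branch (H moves first from the same position):
  | p1 H@[###../#....]: H03[#####/#....]+1* H11[###../###..]-1 H12[###../#.##.]-1 H13[###../#..##]+1
  | p2 V@[#####/#....] terminal -1; root [###../#....] d11
V moving scores +1; V passing scores -1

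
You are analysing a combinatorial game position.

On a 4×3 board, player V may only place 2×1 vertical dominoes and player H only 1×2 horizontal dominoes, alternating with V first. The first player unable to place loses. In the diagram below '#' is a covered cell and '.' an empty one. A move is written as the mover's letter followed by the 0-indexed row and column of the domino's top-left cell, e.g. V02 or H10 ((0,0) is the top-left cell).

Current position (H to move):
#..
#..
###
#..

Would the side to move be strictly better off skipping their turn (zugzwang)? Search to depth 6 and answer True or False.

[#../#../###/#..] H move#1: H01:+1/###/#../###/#..*, H11:+1/#../###/###/#.., H31:-1/#../#../###/###
[###/#../###/#..] end (terminal -1, V#2); searched #../#../###/#.. to 6
if H skipped the turn, V would face:
~ [#../#../###/#..] V move#1: V01:+1/##./##./###/#..*, V02:+1/#.#/#.#/###/#..
~ [##./##./###/#..] H move#2: H31:-1/##./##./###/###*
~ [##./##./###/###] V move#3: V02:+1/###/###/###/###*
~ [###/###/###/###] end (terminal -1, H#4); searched #../#../###/#.. to 6
compare (H): move=+1 vs pass=-1

zugzwang(#../#../###/#.., H) = False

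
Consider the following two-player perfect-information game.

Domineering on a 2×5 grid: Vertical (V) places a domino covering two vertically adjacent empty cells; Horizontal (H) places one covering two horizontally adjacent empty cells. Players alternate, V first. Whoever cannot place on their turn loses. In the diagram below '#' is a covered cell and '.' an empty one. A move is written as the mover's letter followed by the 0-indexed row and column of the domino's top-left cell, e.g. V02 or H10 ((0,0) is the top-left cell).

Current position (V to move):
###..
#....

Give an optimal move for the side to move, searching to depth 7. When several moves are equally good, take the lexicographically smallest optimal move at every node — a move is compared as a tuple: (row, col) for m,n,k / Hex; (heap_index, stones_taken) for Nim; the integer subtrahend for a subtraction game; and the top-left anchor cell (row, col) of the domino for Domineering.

V's best at [###../#....]: V03

[###../#....] V move#1: V03:+1/####./#..#.*, V04:-1/###.#/#...#
[####./#..#.] H move#2: H11:-1/####./####.*
[####./####.] V move#3: V04:+1/#####/#####*
[#####/#####] end (terminal -1, H#4); searched ###../#.... to 7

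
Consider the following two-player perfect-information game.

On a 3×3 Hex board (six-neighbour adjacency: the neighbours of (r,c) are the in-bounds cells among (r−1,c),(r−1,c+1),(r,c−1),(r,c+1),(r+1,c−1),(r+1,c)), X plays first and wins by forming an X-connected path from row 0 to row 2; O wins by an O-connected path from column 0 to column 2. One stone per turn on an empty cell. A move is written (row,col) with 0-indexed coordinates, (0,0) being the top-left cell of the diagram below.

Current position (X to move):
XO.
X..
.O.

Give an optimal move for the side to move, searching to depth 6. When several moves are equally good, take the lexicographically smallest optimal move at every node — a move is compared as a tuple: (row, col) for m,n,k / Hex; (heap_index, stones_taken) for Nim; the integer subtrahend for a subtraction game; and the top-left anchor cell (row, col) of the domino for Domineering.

ply 1, X at XO./X../.O. | (0,2)=-1→XOX/X../.O.; (1,1)=-1→XO./XX./.O.; (1,2)=+1→XO./X.X/.O.*; (2,0)=+1→XO./X../XO.; (2,2)=+1→XO./X../.OX
ply 2, O at XO./X.X/.O. | (0,2)=-1→XOO/X.X/.O.*; (1,1)=-1→XO./XOX/.O.; (2,0)=-1→XO./X.X/OO.; (2,2)=-1→XO./X.X/.OO
ply 3, X at XOO/X.X/.O. | (1,1)=+1→XOO/XXX/.O.*; (2,0)=+1→XOO/X.X/XO.; (2,2)=+1→XOO/X.X/.OX
ply 4, O at XOO/XXX/.O. | (2,0)=-1→XOO/XXX/OO.*; (2,2)=-1→XOO/XXX/.OO
ply 5, X at XOO/XXX/OO. | (2,2)=+1→XOO/XXX/OOX*
ply 6: XOO/XXX/OOX is terminal -1 (O); from XO./X../.O. depth 6

X's best at [XO./X../.O.]: (1,2)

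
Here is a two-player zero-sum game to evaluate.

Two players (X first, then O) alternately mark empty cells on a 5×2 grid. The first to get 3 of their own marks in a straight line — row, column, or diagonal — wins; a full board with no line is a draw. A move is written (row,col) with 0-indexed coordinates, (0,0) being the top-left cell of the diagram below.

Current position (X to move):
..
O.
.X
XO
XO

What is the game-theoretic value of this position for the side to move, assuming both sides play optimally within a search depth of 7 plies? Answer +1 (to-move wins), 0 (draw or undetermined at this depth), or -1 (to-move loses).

value(../O./.X/XO/XO, X) = +1

[../O./.X/XO/XO] X move#1: (0,0):+0/X./O./.X/XO/XO, (0,1):+1/.X/O./.X/XO/XO*, (1,1):+1/../OX/.X/XO/XO, (2,0):+1/../O./XX/XO/XO
[.X/O./.X/XO/XO] O move#2: (0,0):-1/OX/O./.X/XO/XO*, (1,1):-1/.X/OO/.X/XO/XO, (2,0):-1/.X/O./OX/XO/XO
[OX/O./.X/XO/XO] X move#3: (1,1):+1/OX/OX/.X/XO/XO*, (2,0):+1/OX/O./XX/XO/XO
[OX/OX/.X/XO/XO] end (terminal -1, O#4); searched ../O./.X/XO/XO to 7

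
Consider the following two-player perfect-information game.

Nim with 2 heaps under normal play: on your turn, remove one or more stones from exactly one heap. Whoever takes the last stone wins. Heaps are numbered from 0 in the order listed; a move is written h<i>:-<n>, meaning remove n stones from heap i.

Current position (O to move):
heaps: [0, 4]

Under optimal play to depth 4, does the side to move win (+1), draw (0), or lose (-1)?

value((0,4), O) = +1

ply 1, O at (0,4) | h1:-1=-1→(0,3); h1:-2=-1→(0,2); h1:-3=-1→(0,1); h1:-4=+1→(0,0)*
ply 2: (0,0) is terminal -1 (X); from (0,4) depth 4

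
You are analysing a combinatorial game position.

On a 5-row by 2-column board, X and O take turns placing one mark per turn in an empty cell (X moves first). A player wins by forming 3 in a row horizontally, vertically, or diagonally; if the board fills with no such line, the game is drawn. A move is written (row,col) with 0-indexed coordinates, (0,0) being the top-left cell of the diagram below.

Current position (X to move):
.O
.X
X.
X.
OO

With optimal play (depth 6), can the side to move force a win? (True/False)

ply 1, X at .O/.X/X./X./OO | (0,0)=+0→XO/.X/X./X./OO; (1,0)=+1→.O/XX/X./X./OO*; (2,1)=+1→.O/.X/XX/X./OO; (3,1)=+1→.O/.X/X./XX/OO
ply 2: .O/XX/X./X./OO is terminal -1 (O); from .O/.X/X./X./OO depth 6

X winning at [.O/.X/X./X./OO]: True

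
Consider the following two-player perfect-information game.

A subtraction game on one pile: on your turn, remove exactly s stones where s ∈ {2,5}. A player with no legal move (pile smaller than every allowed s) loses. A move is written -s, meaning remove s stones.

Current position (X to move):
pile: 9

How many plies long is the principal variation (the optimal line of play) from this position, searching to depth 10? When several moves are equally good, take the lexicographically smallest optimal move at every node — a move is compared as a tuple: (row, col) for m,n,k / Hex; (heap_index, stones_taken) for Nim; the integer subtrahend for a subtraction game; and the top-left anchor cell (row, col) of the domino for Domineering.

ply 1, X at 9 | -2=+1→7*; -5=+1→4
ply 2, O at 7 | -2=-1→5*; -5=-1→2
ply 3, X at 5 | -2=-1→3; -5=+1→0*
ply 4: 0 is terminal -1 (O); from 9 depth 10

PV length from [9]: 3 plies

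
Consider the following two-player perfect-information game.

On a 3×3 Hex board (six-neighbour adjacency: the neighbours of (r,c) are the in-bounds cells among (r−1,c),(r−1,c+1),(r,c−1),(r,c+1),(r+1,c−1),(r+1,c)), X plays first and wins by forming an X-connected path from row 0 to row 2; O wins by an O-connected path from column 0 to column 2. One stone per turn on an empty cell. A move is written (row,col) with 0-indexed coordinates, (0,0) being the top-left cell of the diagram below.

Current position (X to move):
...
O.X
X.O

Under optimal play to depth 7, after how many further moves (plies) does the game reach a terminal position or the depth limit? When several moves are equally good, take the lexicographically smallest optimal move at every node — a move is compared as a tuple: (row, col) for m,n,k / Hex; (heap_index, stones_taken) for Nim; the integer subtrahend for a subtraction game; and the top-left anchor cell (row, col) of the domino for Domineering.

ply 1, X at .../O.X/X.O | (0,0)=-1→X../O.X/X.O; (0,1)=-1→.X./O.X/X.O; (0,2)=+1→..X/O.X/X.O*; (1,1)=+1→.../OXX/X.O; (2,1)=-1→.../O.X/XXO
ply 2, O at ..X/O.X/X.O | (0,0)=-1→O.X/O.X/X.O*; (0,1)=-1→.OX/O.X/X.O; (1,1)=-1→..X/OOX/X.O; (2,1)=-1→..X/O.X/XOO
ply 3, X at O.X/O.X/X.O | (0,1)=+1→OXX/O.X/X.O*; (1,1)=+1→O.X/OXX/X.O; (2,1)=+1→O.X/O.X/XXO
ply 4, O at OXX/O.X/X.O | (1,1)=-1→OXX/OOX/X.O*; (2,1)=-1→OXX/O.X/XOO
ply 5, X at OXX/OOX/X.O | (2,1)=+1→OXX/OOX/XXO*
ply 6: OXX/OOX/XXO is terminal -1 (O); from .../O.X/X.O depth 7

PV length from [.../O.X/X.O]: 5 plies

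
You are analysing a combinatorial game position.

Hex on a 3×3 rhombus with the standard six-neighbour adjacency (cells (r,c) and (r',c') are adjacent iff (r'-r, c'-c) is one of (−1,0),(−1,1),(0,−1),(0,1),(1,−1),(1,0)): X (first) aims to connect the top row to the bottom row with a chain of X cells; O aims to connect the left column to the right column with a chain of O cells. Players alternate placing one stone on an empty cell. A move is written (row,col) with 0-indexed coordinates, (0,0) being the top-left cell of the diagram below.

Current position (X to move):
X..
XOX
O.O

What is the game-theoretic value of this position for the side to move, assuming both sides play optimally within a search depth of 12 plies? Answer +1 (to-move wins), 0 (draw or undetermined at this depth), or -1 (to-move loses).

value(X../XOX/O.O, X) = -1

p1 X@[X../XOX/O.O]: (0,1)[XX./XOX/O.O]-1* (0,2)[X.X/XOX/O.O]-1 (2,1)[X../XOX/OXO]-1
p2 O@[XX./XOX/O.O]: (0,2)[XXO/XOX/O.O]+1* (2,1)[XX./XOX/OOO]+1
p3 X@[XXO/XOX/O.O] terminal -1; root [X../XOX/O.O] d12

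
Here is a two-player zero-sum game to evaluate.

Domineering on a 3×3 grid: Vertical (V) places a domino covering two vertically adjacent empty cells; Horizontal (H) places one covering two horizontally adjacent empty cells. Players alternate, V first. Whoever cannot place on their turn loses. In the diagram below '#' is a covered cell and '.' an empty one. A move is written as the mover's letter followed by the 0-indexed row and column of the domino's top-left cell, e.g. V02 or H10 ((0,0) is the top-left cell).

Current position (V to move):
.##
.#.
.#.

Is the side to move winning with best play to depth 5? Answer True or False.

V winning at [.##/.#./.#.]: True

p1 V@[.##/.#./.#.]: V00[###/##./.#.]+1* V10[.##/##./##.]+1 V12[.##/.##/.##]+1
p2 H@[###/##./.#.] terminal -1; root [.##/.#./.#.] d5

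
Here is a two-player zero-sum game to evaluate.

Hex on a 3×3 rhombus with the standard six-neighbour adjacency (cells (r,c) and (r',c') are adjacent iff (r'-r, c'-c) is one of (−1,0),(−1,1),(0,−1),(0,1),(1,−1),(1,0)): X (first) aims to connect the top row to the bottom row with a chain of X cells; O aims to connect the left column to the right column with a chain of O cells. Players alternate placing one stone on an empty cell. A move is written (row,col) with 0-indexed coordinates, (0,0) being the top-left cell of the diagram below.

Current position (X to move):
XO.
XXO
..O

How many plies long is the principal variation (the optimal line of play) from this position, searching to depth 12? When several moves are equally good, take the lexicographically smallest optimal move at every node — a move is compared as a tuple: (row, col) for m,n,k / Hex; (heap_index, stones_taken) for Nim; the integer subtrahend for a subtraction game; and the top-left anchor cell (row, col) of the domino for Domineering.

ply 1, X at XO./XXO/..O | (0,2)=+1→XOX/XXO/..O*; (2,0)=+1→XO./XXO/X.O; (2,1)=+1→XO./XXO/.XO
ply 2, O at XOX/XXO/..O | (2,0)=-1→XOX/XXO/O.O*; (2,1)=-1→XOX/XXO/.OO
ply 3, X at XOX/XXO/O.O | (2,1)=+1→XOX/XXO/OXO*
ply 4: XOX/XXO/OXO is terminal -1 (O); from XO./XXO/..O depth 12

PV length from [XO./XXO/..O]: 3 plies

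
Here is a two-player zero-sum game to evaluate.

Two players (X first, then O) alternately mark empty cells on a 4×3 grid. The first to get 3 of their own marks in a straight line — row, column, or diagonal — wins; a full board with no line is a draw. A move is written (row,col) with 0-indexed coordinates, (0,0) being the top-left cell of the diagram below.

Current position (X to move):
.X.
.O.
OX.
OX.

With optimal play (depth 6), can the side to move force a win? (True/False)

X winning at [.X./.O./OX./OX.]: False

p1 X@[.X./.O./OX./OX.]: (0,0)[XX./.O./OX./OX.]-1* (0,2)[.XX/.O./OX./OX.]-1 (1,0)[.X./XO./OX./OX.]-1 (1,2)[.X./.OX/OX./OX.]-1 (2,2)[.X./.O./OXX/OX.]-1 (3,2)[.X./.O./OX./OXX]-1
p2 O@[XX./.O./OX./OX.]: (0,2)[XXO/.O./OX./OX.]+1* (1,0)[XX./OO./OX./OX.]+1 (1,2)[XX./.OO/OX./OX.]-1 (2,2)[XX./.O./OXO/OX.]-1 (3,2)[XX./.O./OX./OXO]-1
p3 X@[XXO/.O./OX./OX.] terminal -1; root [.X./.O./OX./OX.] d6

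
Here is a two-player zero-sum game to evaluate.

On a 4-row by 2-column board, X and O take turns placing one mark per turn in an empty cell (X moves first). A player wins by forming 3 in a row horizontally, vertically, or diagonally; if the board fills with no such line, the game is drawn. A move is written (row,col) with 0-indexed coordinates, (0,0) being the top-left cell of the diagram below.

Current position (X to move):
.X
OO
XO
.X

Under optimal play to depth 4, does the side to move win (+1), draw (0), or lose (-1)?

value(.X/OO/XO/.X, X) = 0

p1 X@[.X/OO/XO/.X]: (0,0)[XX/OO/XO/.X]+0* (3,0)[.X/OO/XO/XX]+0
p2 O@[XX/OO/XO/.X]: (3,0)[XX/OO/XO/OX]+0*
p3 X@[XX/OO/XO/OX] terminal +0; root [.X/OO/XO/.X] d4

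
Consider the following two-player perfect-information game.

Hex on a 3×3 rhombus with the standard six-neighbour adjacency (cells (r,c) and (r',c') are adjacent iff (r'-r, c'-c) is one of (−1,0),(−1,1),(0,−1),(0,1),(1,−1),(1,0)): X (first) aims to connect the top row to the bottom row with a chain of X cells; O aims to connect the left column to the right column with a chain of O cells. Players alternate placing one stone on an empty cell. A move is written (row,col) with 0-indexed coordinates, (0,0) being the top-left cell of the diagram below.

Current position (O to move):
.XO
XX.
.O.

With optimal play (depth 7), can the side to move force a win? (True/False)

[.XO/XX./.O.] O move#1: (0,0):-1/OXO/XX./.O., (1,2):-1/.XO/XXO/.O., (2,0):+1/.XO/XX./OO.*, (2,2):-1/.XO/XX./.OO
[.XO/XX./OO.] X move#2: (0,0):-1/XXO/XX./OO.*, (1,2):-1/.XO/XXX/OO., (2,2):-1/.XO/XX./OOX
[XXO/XX./OO.] O move#3: (1,2):+1/XXO/XXO/OO.*, (2,2):+1/XXO/XX./OOO
[XXO/XXO/OO.] end (terminal -1, X#4); searched .XO/XX./.O. to 7

O winning at [.XO/XX./.O.]: True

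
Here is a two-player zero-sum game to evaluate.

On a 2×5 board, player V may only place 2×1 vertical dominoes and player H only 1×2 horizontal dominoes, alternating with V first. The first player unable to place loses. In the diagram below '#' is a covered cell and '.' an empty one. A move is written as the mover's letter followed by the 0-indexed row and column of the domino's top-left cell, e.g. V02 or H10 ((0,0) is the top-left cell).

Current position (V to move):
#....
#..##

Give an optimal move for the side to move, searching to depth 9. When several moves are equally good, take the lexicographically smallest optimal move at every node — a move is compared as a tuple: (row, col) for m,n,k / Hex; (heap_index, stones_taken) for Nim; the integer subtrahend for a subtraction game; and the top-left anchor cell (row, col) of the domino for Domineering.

[#..../#..##] V move#1: V01:-1/##.../##.##, V02:+1/#.#../#.###*
[#.#../#.###] H move#2: H03:-1/#.###/#.###*
[#.###/#.###] V move#3: V01:+1/#####/#####*
[#####/#####] end (terminal -1, H#4); searched #..../#..## to 9

V's best at [#..../#..##]: V02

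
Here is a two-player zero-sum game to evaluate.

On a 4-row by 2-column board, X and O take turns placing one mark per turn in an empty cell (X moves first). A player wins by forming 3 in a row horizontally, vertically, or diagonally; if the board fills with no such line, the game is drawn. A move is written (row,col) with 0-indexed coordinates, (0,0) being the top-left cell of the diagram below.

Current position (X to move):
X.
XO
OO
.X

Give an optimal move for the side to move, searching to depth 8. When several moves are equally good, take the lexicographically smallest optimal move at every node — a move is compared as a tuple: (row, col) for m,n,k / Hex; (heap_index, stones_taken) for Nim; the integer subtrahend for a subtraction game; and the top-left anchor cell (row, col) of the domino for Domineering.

ply 1, X at X./XO/OO/.X | (0,1)=+0→XX/XO/OO/.X*; (3,0)=-1→X./XO/OO/XX
ply 2, O at XX/XO/OO/.X | (3,0)=+0→XX/XO/OO/OX*
ply 3: XX/XO/OO/OX is terminal +0 (X); from X./XO/OO/.X depth 8

X's best at [X./XO/OO/.X]: (0,1)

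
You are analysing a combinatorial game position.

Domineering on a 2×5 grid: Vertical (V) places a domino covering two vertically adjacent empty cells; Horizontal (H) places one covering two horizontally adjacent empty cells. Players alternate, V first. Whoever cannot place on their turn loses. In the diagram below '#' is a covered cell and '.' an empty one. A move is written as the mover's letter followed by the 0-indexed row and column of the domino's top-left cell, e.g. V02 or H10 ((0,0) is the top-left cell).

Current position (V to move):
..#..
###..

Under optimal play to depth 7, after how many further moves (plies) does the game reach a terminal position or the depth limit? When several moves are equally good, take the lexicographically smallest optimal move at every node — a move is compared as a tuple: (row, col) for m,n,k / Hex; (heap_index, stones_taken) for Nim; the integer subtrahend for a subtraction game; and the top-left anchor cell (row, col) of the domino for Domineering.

PV length from [..#../###..]: 3 plies

[..#../###..] V move#1: V03:+1/..##./####.*, V04:+1/..#.#/###.#
[..##./####.] H move#2: H00:-1/####./####.*
[####./####.] V move#3: V04:+1/#####/#####*
[#####/#####] end (terminal -1, H#4); searched ..#../###.. to 7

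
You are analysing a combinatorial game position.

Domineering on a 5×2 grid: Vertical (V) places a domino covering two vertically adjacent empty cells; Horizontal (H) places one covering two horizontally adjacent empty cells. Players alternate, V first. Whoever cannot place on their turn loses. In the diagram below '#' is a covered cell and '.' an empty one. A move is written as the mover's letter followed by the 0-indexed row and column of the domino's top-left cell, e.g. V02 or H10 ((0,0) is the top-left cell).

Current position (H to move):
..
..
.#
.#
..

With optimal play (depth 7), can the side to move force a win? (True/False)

H winning at [../../.#/.#/..]: True

ply 1, H at ../../.#/.#/.. | H00=+1→##/../.#/.#/..*; H10=+1→../##/.#/.#/..; H40=-1→../../.#/.#/##
ply 2, V at ##/../.#/.#/.. | V10=-1→##/#./##/.#/..*; V20=-1→##/../##/##/..; V30=-1→##/../.#/##/#.
ply 3, H at ##/#./##/.#/.. | H40=+1→##/#./##/.#/##*
ply 4: ##/#./##/.#/## is terminal -1 (V); from ../../.#/.#/.. depth 7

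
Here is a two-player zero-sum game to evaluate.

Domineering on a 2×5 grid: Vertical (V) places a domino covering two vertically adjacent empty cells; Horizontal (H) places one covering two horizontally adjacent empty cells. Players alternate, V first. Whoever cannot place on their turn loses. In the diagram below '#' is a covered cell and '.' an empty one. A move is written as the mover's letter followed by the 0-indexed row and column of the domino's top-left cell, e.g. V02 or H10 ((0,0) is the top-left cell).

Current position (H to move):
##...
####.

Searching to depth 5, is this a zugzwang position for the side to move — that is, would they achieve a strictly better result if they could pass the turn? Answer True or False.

p1 H@[##.../####.]: H02[####./####.]-1 H03[##.##/####.]+1*
p2 V@[##.##/####.] terminal -1; root [##.../####.] d5
suppose H passes — search the same position with V to move:
pass> p1 V@[##.../####.]: V04[##..#/#####]-1*
pass> p2 H@[##..#/#####]: H02[#####/#####]+1*
pass> p3 V@[#####/#####] terminal -1; root [##.../####.] d5
for H: play +1, pass +1

zugzwang(##.../####., H) = False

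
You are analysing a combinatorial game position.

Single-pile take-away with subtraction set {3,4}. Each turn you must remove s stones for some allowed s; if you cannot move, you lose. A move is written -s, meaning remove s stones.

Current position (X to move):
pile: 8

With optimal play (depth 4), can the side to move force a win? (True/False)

ply 1, X at 8 | -3=-1→5*; -4=-1→4
ply 2, O at 5 | -3=+1→2*; -4=+1→1
ply 3: 2 is terminal -1 (X); from 8 depth 4

X winning at [8]: False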